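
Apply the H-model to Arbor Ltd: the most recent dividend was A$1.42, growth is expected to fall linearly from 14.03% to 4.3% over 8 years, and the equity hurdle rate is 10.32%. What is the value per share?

A$33.78

H-model: P₀ = D₀[(1+g_L) + H(g_S−g_L)]/(r−g_L), with H = 8/2 = 4.
P₀ = 1.42 × [(1+0.043) + 4×(0.1403−0.043)] / (0.1032−0.043)
   = 1.42 × 1.4322 / 0.0602 = 33.7828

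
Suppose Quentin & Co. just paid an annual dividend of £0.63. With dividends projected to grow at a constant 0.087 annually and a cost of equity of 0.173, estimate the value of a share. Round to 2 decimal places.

£7.96

Gordon growth model: P₀ = D₁/(r − g). D₁ = 0.63 × (1 + 0.087) = 0.6848.
P₀ = 0.6848 / (0.173 − 0.087) = 0.6848 / 0.086 = 7.9629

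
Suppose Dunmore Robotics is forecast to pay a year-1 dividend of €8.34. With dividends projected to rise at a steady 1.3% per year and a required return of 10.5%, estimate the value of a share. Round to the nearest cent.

€90.65

Gordon growth model: P₀ = D₁/(r − g), with D₁ = 8.34 given directly.
P₀ = 8.3400 / (0.105 − 0.013) = 8.3400 / 0.092 = 90.6522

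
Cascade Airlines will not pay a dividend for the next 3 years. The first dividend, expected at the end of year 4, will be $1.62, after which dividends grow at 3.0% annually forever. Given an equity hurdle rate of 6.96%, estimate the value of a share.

$33.43

Deferred-dividend DDM. At t=3 the remaining stream is a growing perpetuity with first payment D_4 = 1.62.
V_3 = D_4/(r−g) = 1.62/(0.0696−0.03) = 40.9091
P₀ = V_3/(1+r)^3 = 40.9091/(1+0.0696)^3 = 33.4315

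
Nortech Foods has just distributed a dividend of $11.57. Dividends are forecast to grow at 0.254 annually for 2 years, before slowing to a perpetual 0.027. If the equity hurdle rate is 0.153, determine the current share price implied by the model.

Two-stage DDM. Project D₁…D_2 at 0.254, terminal growth 0.027, discount at r = 0.153.
D_1 = 14.5088
D_2 = 18.1940
Terminal value at t=2: TV = D_3/(r−g) = 18.6852/(0.153−0.027) = 148.2956
P₀ = 14.5088/(1+0.153)^1 + 18.1940/(1+0.153)^2 + 148.2956/(1+0.153)^2 = 137.8193

$137.82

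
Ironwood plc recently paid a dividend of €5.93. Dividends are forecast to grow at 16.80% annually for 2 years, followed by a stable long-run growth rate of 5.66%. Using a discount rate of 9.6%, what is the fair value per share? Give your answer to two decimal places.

Two-stage DDM. Project D₁…D_2 at 0.168, terminal growth 0.0566, discount at r = 0.096.
D_1 = 6.9262
D_2 = 8.0898
Terminal value at t=2: TV = D_3/(r−g) = 8.5477/(0.096−0.0566) = 216.9476
P₀ = 6.9262/(1+0.096)^1 + 8.0898/(1+0.096)^2 + 216.9476/(1+0.096)^2 = 193.6609

€193.66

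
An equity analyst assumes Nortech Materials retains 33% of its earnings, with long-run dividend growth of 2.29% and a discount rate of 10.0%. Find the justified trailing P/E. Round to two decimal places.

Payout ratio b = 1 − 0.33 = 0.67.
Justified trailing P/E = b(1+g)/(r−g) = 0.67×(1+0.0229)/(0.1−0.0229) = 8.8890

8.89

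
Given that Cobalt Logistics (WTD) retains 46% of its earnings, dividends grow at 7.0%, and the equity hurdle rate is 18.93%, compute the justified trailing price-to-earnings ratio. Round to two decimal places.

Payout ratio b = 1 − 0.46 = 0.54.
Justified trailing P/E = b(1+g)/(r−g) = 0.54×(1+0.07)/(0.1893−0.07) = 4.8433

4.84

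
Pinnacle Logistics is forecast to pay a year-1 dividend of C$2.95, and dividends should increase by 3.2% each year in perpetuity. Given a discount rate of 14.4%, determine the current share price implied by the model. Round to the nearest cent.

C$26.34

Gordon growth model: P₀ = D₁/(r − g), with D₁ = 2.95 given directly.
P₀ = 2.9500 / (0.144 − 0.032) = 2.9500 / 0.112 = 26.3393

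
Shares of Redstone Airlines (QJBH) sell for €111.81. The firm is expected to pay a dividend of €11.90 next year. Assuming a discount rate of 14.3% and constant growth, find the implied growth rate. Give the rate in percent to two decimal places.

From P₀ = D₁/(r − g), the implied growth is g = r − D₁/P₀.
g = 0.143 − 11.90/111.81 = 0.143 − 0.10643 = 0.03657

3.66%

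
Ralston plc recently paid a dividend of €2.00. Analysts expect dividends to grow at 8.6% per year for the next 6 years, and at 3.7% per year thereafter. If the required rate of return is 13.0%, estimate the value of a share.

€28.04

Two-stage DDM. Project D₁…D_6 at 0.086, terminal growth 0.037, discount at r = 0.13.
D_1 = 2.1720
D_2 = 2.3588
D_3 = 2.5616
D_4 = 2.7819
D_5 = 3.0212
D_6 = 3.2810
Terminal value at t=6: TV = D_7/(r−g) = 3.4024/(0.13−0.037) = 36.5851
P₀ = 2.1720/(1+0.13)^1 + 2.3588/(1+0.13)^2 + 2.5616/(1+0.13)^3 + 2.7819/(1+0.13)^4 + 3.0212/(1+0.13)^5 + 3.2810/(1+0.13)^6 + 36.5851/(1+0.13)^6 = 28.0392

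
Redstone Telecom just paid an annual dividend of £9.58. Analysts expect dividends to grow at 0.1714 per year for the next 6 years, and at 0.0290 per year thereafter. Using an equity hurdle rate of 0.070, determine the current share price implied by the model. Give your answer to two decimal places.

£493.79

Two-stage DDM. Project D₁…D_6 at 0.1714, terminal growth 0.029, discount at r = 0.07.
D_1 = 11.2220
D_2 = 13.1455
D_3 = 15.3986
D_4 = 18.0379
D_5 = 21.1296
D_6 = 24.7512
Terminal value at t=6: TV = D_7/(r−g) = 25.4690/(0.07−0.029) = 621.1956
P₀ = 11.2220/(1+0.07)^1 + 13.1455/(1+0.07)^2 + 15.3986/(1+0.07)^3 + 18.0379/(1+0.07)^4 + 21.1296/(1+0.07)^5 + 24.7512/(1+0.07)^6 + 621.1956/(1+0.07)^6 = 493.7873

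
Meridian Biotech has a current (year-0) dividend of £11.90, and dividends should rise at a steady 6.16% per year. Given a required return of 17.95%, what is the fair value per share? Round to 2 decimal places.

Gordon growth model: P₀ = D₁/(r − g). D₁ = 11.90 × (1 + 0.0616) = 12.6330.
P₀ = 12.6330 / (0.1795 − 0.0616) = 12.6330 / 0.1179 = 107.1505

£107.15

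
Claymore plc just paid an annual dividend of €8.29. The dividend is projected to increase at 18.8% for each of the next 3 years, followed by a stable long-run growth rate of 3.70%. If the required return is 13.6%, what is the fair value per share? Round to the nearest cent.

Two-stage DDM. Project D₁…D_3 at 0.188, terminal growth 0.037, discount at r = 0.136.
D_1 = 9.8485
D_2 = 11.7000
D_3 = 13.8996
Terminal value at t=3: TV = D_4/(r−g) = 14.4139/(0.136−0.037) = 145.5953
P₀ = 9.8485/(1+0.136)^1 + 11.7000/(1+0.136)^2 + 13.8996/(1+0.136)^3 + 145.5953/(1+0.136)^3 = 126.5316

€126.53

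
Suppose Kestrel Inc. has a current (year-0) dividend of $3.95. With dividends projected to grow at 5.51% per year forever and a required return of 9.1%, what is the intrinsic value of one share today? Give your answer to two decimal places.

$116.09

Gordon growth model: P₀ = D₁/(r − g). D₁ = 3.95 × (1 + 0.0551) = 4.1676.
P₀ = 4.1676 / (0.091 − 0.0551) = 4.1676 / 0.0359 = 116.0904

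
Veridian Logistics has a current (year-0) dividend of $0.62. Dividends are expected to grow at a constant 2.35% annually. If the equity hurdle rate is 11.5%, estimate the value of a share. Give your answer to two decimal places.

$6.94

Gordon growth model: P₀ = D₁/(r − g). D₁ = 0.62 × (1 + 0.0235) = 0.6346.
P₀ = 0.6346 / (0.115 − 0.0235) = 0.6346 / 0.0915 = 6.9352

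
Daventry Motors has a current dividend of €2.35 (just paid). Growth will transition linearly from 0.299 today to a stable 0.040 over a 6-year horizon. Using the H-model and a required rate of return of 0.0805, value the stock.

H-model: P₀ = D₀[(1+g_L) + H(g_S−g_L)]/(r−g_L), with H = 6/2 = 3.
P₀ = 2.35 × [(1+0.04) + 3×(0.299−0.04)] / (0.0805−0.04)
   = 2.35 × 1.8170 / 0.0405 = 105.4309

€105.43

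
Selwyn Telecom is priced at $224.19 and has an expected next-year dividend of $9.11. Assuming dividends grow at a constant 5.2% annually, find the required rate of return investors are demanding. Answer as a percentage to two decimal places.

Rearranging the constant-growth DDM: r = D₁/P₀ + g.
r = 9.1100 / 224.19 + 0.052 = 0.04064 + 0.052 = 0.09264

9.26%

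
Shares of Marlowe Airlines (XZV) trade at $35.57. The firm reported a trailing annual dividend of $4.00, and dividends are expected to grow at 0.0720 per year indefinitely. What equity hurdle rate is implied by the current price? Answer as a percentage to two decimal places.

Rearranging the constant-growth DDM: r = D₁/P₀ + g.
D₁ = 4.00 × (1 + 0.072) = 4.2880.
r = 4.2880 / 35.57 + 0.072 = 0.12055 + 0.072 = 0.19255

19.26%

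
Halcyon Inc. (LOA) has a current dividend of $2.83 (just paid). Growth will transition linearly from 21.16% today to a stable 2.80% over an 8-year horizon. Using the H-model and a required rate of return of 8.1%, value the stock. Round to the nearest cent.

H-model: P₀ = D₀[(1+g_L) + H(g_S−g_L)]/(r−g_L), with H = 8/2 = 4.
P₀ = 2.83 × [(1+0.028) + 4×(0.2116−0.028)] / (0.081−0.028)
   = 2.83 × 1.7624 / 0.053 = 94.1055

$94.11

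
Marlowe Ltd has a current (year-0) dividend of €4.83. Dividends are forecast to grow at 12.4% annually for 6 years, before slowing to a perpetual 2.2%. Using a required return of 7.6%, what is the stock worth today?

Two-stage DDM. Project D₁…D_6 at 0.124, terminal growth 0.022, discount at r = 0.076.
D_1 = 5.4289
D_2 = 6.1021
D_3 = 6.8588
D_4 = 7.7093
D_5 = 8.6652
D_6 = 9.7397
Terminal value at t=6: TV = D_7/(r−g) = 9.9540/(0.076−0.022) = 184.3326
P₀ = 5.4289/(1+0.076)^1 + 6.1021/(1+0.076)^2 + 6.8588/(1+0.076)^3 + 7.7093/(1+0.076)^4 + 8.6652/(1+0.076)^5 + 9.7397/(1+0.076)^6 + 184.3326/(1+0.076)^6 = 152.6325

€152.63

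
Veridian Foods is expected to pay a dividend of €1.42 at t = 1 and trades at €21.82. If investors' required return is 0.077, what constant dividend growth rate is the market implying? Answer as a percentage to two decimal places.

From P₀ = D₁/(r − g), the implied growth is g = r − D₁/P₀.
g = 0.077 − 1.42/21.82 = 0.077 − 0.06508 = 0.01192

1.19%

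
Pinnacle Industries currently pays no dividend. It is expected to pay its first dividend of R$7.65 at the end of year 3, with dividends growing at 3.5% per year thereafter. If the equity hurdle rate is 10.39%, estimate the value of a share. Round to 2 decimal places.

R$91.11

Deferred-dividend DDM. At t=2 the remaining stream is a growing perpetuity with first payment D_3 = 7.65.
V_2 = D_3/(r−g) = 7.65/(0.1039−0.035) = 111.0305
P₀ = V_2/(1+r)^2 = 111.0305/(1+0.1039)^2 = 91.1135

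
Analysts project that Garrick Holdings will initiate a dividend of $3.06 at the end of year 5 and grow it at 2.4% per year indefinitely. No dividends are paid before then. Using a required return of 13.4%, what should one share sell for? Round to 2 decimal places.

$16.82

Deferred-dividend DDM. At t=4 the remaining stream is a growing perpetuity with first payment D_5 = 3.06.
V_4 = D_5/(r−g) = 3.06/(0.134−0.024) = 27.8182
P₀ = V_4/(1+r)^4 = 27.8182/(1+0.134)^4 = 16.8220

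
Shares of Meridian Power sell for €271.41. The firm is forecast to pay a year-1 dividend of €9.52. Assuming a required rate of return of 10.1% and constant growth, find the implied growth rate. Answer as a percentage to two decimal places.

6.59%

From P₀ = D₁/(r − g), the implied growth is g = r − D₁/P₀.
g = 0.101 − 9.52/271.41 = 0.101 − 0.03508 = 0.06592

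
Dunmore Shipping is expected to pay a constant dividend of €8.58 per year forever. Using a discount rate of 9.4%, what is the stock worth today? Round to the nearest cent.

€91.28

Zero-growth DDM (perpetuity): P₀ = D/r = 8.58 / 0.094 = 91.2766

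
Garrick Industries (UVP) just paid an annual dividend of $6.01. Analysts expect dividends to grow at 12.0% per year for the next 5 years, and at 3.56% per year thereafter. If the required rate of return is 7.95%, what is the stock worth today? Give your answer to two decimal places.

$204.05

Two-stage DDM. Project D₁…D_5 at 0.12, terminal growth 0.0356, discount at r = 0.0795.
D_1 = 6.7312
D_2 = 7.5389
D_3 = 8.4436
D_4 = 9.4569
D_5 = 10.5917
Terminal value at t=5: TV = D_6/(r−g) = 10.9687/(0.0795−0.0356) = 249.8573
P₀ = 6.7312/(1+0.0795)^1 + 7.5389/(1+0.0795)^2 + 8.4436/(1+0.0795)^3 + 9.4569/(1+0.0795)^4 + 10.5917/(1+0.0795)^5 + 249.8573/(1+0.0795)^5 = 204.0491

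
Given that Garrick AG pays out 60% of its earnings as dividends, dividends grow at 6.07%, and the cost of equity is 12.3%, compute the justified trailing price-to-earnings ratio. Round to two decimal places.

10.22

Justified trailing P/E = b(1+g)/(r−g) = 0.60×(1+0.0607)/(0.123−0.0607) = 10.2154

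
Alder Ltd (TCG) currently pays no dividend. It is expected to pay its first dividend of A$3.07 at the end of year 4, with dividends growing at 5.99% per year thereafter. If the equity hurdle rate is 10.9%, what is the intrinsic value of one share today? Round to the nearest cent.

Deferred-dividend DDM. At t=3 the remaining stream is a growing perpetuity with first payment D_4 = 3.07.
V_3 = D_4/(r−g) = 3.07/(0.109−0.0599) = 62.5255
P₀ = V_3/(1+r)^3 = 62.5255/(1+0.109)^3 = 45.8419

A$45.84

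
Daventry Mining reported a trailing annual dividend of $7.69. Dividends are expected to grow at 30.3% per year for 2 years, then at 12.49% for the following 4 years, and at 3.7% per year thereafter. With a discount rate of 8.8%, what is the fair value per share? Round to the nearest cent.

$324.50

Three-stage DDM. Project D₁…D_6; terminal Gordon value at t=6 with g = 0.037; discount at r = 0.088.
D_1 = 10.0201
D_2 = 13.0562
D_3 = 14.6869
D_4 = 16.5213
D_5 = 18.5848
D_6 = 20.9060
TV_6 = 21.6795/(0.088−0.037) = 425.0886
P₀ = Σ Dₜ/(1+r)ᵗ + TV_6/(1+r)^6 = 324.5020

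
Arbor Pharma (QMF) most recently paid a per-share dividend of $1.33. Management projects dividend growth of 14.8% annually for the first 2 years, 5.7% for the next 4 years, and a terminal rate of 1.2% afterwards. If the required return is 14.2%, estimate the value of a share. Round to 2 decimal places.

Three-stage DDM. Project D₁…D_6; terminal Gordon value at t=6 with g = 0.012; discount at r = 0.142.
D_1 = 1.5268
D_2 = 1.7528
D_3 = 1.8527
D_4 = 1.9583
D_5 = 2.0700
D_6 = 2.1879
TV_6 = 2.2142/(0.142−0.012) = 17.0323
P₀ = Σ Dₜ/(1+r)ᵗ + TV_6/(1+r)^6 = 14.8069

$14.81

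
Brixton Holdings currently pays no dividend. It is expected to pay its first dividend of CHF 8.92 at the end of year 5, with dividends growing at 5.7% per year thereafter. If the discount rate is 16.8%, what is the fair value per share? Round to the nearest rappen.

CHF 43.18

Deferred-dividend DDM. At t=4 the remaining stream is a growing perpetuity with first payment D_5 = 8.92.
V_4 = D_5/(r−g) = 8.92/(0.168−0.057) = 80.3604
P₀ = V_4/(1+r)^4 = 80.3604/(1+0.168)^4 = 43.1788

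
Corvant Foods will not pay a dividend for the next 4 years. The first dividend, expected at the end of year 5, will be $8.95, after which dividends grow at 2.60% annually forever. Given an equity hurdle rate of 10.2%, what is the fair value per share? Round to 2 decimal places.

Deferred-dividend DDM. At t=4 the remaining stream is a growing perpetuity with first payment D_5 = 8.95.
V_4 = D_5/(r−g) = 8.95/(0.102−0.026) = 117.7632
P₀ = V_4/(1+r)^4 = 117.7632/(1+0.102)^4 = 79.8515

$79.85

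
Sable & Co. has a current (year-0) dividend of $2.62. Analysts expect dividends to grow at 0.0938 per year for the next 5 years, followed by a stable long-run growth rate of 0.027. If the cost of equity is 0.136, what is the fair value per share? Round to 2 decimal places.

$32.14

Two-stage DDM. Project D₁…D_5 at 0.0938, terminal growth 0.027, discount at r = 0.136.
D_1 = 2.8658
D_2 = 3.1346
D_3 = 3.4286
D_4 = 3.7502
D_5 = 4.1020
Terminal value at t=5: TV = D_6/(r−g) = 4.2127/(0.136−0.027) = 38.6487
P₀ = 2.8658/(1+0.136)^1 + 3.1346/(1+0.136)^2 + 3.4286/(1+0.136)^3 + 3.7502/(1+0.136)^4 + 4.1020/(1+0.136)^5 + 38.6487/(1+0.136)^5 = 32.1392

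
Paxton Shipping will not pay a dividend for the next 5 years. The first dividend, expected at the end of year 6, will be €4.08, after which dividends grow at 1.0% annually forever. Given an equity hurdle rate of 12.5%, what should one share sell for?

€19.69

Deferred-dividend DDM. At t=5 the remaining stream is a growing perpetuity with first payment D_6 = 4.08.
V_5 = D_6/(r−g) = 4.08/(0.125−0.01) = 35.4783
P₀ = V_5/(1+r)^5 = 35.4783/(1+0.125)^5 = 19.6879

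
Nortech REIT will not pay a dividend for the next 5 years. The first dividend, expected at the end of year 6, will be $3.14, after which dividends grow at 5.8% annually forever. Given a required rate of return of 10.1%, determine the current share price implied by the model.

$45.14

Deferred-dividend DDM. At t=5 the remaining stream is a growing perpetuity with first payment D_6 = 3.14.
V_5 = D_6/(r−g) = 3.14/(0.101−0.058) = 73.0233
P₀ = V_5/(1+r)^5 = 73.0233/(1+0.101)^5 = 45.1362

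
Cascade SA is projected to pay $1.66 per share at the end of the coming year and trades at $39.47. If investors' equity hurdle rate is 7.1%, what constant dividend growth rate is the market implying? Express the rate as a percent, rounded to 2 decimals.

From P₀ = D₁/(r − g), the implied growth is g = r − D₁/P₀.
g = 0.071 − 1.66/39.47 = 0.071 − 0.04206 = 0.02894

2.89%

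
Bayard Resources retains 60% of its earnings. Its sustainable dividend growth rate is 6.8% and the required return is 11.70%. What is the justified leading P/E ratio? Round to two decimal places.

8.16

Payout ratio b = 1 − 0.60 = 0.40.
Justified leading P/E = b/(r−g) = 0.40/(0.117−0.068) = 8.1633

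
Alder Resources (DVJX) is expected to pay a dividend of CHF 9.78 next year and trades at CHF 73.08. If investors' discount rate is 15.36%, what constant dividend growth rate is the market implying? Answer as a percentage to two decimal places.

1.98%

From P₀ = D₁/(r − g), the implied growth is g = r − D₁/P₀.
g = 0.1536 − 9.78/73.08 = 0.1536 − 0.13383 = 0.01977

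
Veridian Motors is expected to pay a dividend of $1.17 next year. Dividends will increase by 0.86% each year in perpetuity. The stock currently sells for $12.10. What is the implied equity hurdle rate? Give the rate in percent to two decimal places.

Rearranging the constant-growth DDM: r = D₁/P₀ + g.
r = 1.1700 / 12.10 + 0.0086 = 0.09669 + 0.0086 = 0.10529

10.53%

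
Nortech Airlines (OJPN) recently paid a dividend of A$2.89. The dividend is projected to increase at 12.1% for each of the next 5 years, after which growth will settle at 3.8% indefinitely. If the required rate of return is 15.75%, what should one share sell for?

A$34.53

Two-stage DDM. Project D₁…D_5 at 0.121, terminal growth 0.038, discount at r = 0.1575.
D_1 = 3.2397
D_2 = 3.6317
D_3 = 4.0711
D_4 = 4.5637
D_5 = 5.1159
Terminal value at t=5: TV = D_6/(r−g) = 5.3104/(0.1575−0.038) = 44.4381
P₀ = 3.2397/(1+0.1575)^1 + 3.6317/(1+0.1575)^2 + 4.0711/(1+0.1575)^3 + 4.5637/(1+0.1575)^4 + 5.1159/(1+0.1575)^5 + 44.4381/(1+0.1575)^5 = 34.5262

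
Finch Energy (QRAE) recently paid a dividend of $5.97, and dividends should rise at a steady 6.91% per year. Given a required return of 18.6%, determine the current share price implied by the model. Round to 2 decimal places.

$54.60

Gordon growth model: P₀ = D₁/(r − g). D₁ = 5.97 × (1 + 0.0691) = 6.3825.
P₀ = 6.3825 / (0.186 − 0.0691) = 6.3825 / 0.1169 = 54.5982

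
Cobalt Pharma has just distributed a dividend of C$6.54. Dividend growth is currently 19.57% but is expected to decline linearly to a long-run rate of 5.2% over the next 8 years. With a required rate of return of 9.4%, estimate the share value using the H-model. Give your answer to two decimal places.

C$253.32

H-model: P₀ = D₀[(1+g_L) + H(g_S−g_L)]/(r−g_L), with H = 8/2 = 4.
P₀ = 6.54 × [(1+0.052) + 4×(0.1957−0.052)] / (0.094−0.052)
   = 6.54 × 1.6268 / 0.042 = 253.3160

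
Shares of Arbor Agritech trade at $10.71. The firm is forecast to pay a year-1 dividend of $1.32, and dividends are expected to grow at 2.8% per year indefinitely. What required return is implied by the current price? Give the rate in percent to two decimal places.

Rearranging the constant-growth DDM: r = D₁/P₀ + g.
r = 1.3200 / 10.71 + 0.028 = 0.12325 + 0.028 = 0.15125

15.12%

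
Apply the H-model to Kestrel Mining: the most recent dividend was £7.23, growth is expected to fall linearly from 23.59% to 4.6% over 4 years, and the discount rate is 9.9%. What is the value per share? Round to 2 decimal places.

£194.50

H-model: P₀ = D₀[(1+g_L) + H(g_S−g_L)]/(r−g_L), with H = 4/2 = 2.
P₀ = 7.23 × [(1+0.046) + 2×(0.2359−0.046)] / (0.099−0.046)
   = 7.23 × 1.4258 / 0.053 = 194.5006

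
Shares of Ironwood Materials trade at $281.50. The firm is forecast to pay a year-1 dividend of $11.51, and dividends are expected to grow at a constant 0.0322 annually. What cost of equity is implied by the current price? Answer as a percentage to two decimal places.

7.31%

Rearranging the constant-growth DDM: r = D₁/P₀ + g.
r = 11.5100 / 281.50 + 0.0322 = 0.04089 + 0.0322 = 0.07309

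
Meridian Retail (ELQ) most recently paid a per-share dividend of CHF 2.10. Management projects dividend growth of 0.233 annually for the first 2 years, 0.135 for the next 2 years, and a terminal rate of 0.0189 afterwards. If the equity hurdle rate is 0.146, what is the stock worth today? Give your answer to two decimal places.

CHF 28.60

Three-stage DDM. Project D₁…D_4; terminal Gordon value at t=4 with g = 0.0189; discount at r = 0.146.
D_1 = 2.5893
D_2 = 3.1926
D_3 = 3.6236
D_4 = 4.1128
TV_4 = 4.1905/(0.146−0.0189) = 32.9703
P₀ = Σ Dₜ/(1+r)ᵗ + TV_4/(1+r)^4 = 28.5980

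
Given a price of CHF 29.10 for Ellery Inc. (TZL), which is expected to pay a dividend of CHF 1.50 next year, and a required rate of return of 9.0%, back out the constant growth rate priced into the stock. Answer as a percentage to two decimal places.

3.85%

From P₀ = D₁/(r − g), the implied growth is g = r − D₁/P₀.
g = 0.09 − 1.50/29.10 = 0.09 − 0.05155 = 0.03845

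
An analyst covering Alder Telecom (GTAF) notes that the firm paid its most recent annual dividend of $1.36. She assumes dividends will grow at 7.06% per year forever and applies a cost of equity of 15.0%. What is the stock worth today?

Gordon growth model: P₀ = D₁/(r − g). D₁ = 1.36 × (1 + 0.0706) = 1.4560.
P₀ = 1.4560 / (0.15 − 0.0706) = 1.4560 / 0.0794 = 18.3377

$18.34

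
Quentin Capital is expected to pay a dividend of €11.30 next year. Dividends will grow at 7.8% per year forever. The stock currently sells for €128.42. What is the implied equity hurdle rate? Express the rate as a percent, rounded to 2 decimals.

16.60%

Rearranging the constant-growth DDM: r = D₁/P₀ + g.
r = 11.3000 / 128.42 + 0.078 = 0.08799 + 0.078 = 0.16599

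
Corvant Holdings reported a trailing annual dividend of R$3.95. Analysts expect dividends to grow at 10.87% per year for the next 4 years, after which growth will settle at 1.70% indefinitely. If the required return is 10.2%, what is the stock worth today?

Two-stage DDM. Project D₁…D_4 at 0.1087, terminal growth 0.017, discount at r = 0.102.
D_1 = 4.3794
D_2 = 4.8554
D_3 = 5.3832
D_4 = 5.9683
Terminal value at t=4: TV = D_5/(r−g) = 6.0698/(0.102−0.017) = 71.4094
P₀ = 4.3794/(1+0.102)^1 + 4.8554/(1+0.102)^2 + 5.3832/(1+0.102)^3 + 5.9683/(1+0.102)^4 + 71.4094/(1+0.102)^4 = 64.4621

R$64.46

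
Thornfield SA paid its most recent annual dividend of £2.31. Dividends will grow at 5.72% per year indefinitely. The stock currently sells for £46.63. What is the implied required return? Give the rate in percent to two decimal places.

Rearranging the constant-growth DDM: r = D₁/P₀ + g.
D₁ = 2.31 × (1 + 0.0572) = 2.4421.
r = 2.4421 / 46.63 + 0.0572 = 0.05237 + 0.0572 = 0.10957

10.96%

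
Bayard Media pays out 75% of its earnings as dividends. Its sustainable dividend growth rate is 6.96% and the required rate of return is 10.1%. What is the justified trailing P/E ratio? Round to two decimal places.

25.55

Justified trailing P/E = b(1+g)/(r−g) = 0.75×(1+0.0696)/(0.101−0.0696) = 25.5478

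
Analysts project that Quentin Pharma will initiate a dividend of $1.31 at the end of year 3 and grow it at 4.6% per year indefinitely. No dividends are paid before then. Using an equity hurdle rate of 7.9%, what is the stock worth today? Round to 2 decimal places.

$34.10

Deferred-dividend DDM. At t=2 the remaining stream is a growing perpetuity with first payment D_3 = 1.31.
V_2 = D_3/(r−g) = 1.31/(0.079−0.046) = 39.6970
P₀ = V_2/(1+r)^2 = 39.6970/(1+0.079)^2 = 34.0969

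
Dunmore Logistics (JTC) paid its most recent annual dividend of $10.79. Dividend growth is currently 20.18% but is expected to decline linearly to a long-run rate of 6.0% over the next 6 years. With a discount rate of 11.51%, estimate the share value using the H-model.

$290.88

H-model: P₀ = D₀[(1+g_L) + H(g_S−g_L)]/(r−g_L), with H = 6/2 = 3.
P₀ = 10.79 × [(1+0.06) + 3×(0.2018−0.06)] / (0.1151−0.06)
   = 10.79 × 1.4854 / 0.0551 = 290.8796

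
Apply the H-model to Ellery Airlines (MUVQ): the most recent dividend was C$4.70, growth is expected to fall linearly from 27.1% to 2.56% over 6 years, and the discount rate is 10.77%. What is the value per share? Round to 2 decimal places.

C$100.86

H-model: P₀ = D₀[(1+g_L) + H(g_S−g_L)]/(r−g_L), with H = 6/2 = 3.
P₀ = 4.70 × [(1+0.0256) + 3×(0.271−0.0256)] / (0.1077−0.0256)
   = 4.70 × 1.7618 / 0.0821 = 100.8582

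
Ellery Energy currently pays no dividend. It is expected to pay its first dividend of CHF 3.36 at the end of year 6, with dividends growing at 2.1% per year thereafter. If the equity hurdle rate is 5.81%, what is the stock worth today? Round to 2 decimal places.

CHF 68.29

Deferred-dividend DDM. At t=5 the remaining stream is a growing perpetuity with first payment D_6 = 3.36.
V_5 = D_6/(r−g) = 3.36/(0.0581−0.021) = 90.5660
P₀ = V_5/(1+r)^5 = 90.5660/(1+0.0581)^5 = 68.2860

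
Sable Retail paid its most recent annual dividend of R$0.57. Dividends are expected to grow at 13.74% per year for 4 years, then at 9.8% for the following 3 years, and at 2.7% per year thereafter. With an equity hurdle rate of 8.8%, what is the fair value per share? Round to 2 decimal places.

Three-stage DDM. Project D₁…D_7; terminal Gordon value at t=7 with g = 0.027; discount at r = 0.088.
D_1 = 0.6483
D_2 = 0.7374
D_3 = 0.8387
D_4 = 0.9540
D_5 = 1.0474
D_6 = 1.1501
D_7 = 1.2628
TV_7 = 1.2969/(0.088−0.027) = 21.2606
P₀ = Σ Dₜ/(1+r)ᵗ + TV_7/(1+r)^7 = 16.4117

R$16.41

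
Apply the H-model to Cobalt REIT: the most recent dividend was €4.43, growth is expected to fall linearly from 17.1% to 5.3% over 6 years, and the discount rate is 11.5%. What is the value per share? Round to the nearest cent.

€100.53

H-model: P₀ = D₀[(1+g_L) + H(g_S−g_L)]/(r−g_L), with H = 6/2 = 3.
P₀ = 4.43 × [(1+0.053) + 3×(0.171−0.053)] / (0.115−0.053)
   = 4.43 × 1.4070 / 0.062 = 100.5324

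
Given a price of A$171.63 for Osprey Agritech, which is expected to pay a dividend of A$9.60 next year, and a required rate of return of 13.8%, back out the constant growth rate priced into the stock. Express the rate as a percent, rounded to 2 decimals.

8.21%

From P₀ = D₁/(r − g), the implied growth is g = r − D₁/P₀.
g = 0.138 − 9.60/171.63 = 0.138 − 0.05593 = 0.08207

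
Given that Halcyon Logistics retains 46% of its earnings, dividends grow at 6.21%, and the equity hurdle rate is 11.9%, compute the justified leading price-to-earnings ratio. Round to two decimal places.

Payout ratio b = 1 − 0.46 = 0.54.
Justified leading P/E = b/(r−g) = 0.54/(0.119−0.0621) = 9.4903

9.49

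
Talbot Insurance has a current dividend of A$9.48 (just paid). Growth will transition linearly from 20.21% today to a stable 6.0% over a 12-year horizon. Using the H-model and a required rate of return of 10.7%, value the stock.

H-model: P₀ = D₀[(1+g_L) + H(g_S−g_L)]/(r−g_L), with H = 12/2 = 6.
P₀ = 9.48 × [(1+0.06) + 6×(0.2021−0.06)] / (0.107−0.06)
   = 9.48 × 1.9126 / 0.047 = 385.7755

A$385.78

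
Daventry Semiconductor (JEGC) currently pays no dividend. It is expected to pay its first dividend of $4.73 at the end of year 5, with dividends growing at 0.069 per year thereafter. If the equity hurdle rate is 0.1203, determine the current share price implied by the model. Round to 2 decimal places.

Deferred-dividend DDM. At t=4 the remaining stream is a growing perpetuity with first payment D_5 = 4.73.
V_4 = D_5/(r−g) = 4.73/(0.1203−0.069) = 92.2027
P₀ = V_4/(1+r)^4 = 92.2027/(1+0.1203)^4 = 58.5338

$58.53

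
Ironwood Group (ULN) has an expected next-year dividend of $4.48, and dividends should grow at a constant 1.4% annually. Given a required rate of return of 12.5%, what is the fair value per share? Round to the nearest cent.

$40.36

Gordon growth model: P₀ = D₁/(r − g), with D₁ = 4.48 given directly.
P₀ = 4.4800 / (0.125 − 0.014) = 4.4800 / 0.111 = 40.3604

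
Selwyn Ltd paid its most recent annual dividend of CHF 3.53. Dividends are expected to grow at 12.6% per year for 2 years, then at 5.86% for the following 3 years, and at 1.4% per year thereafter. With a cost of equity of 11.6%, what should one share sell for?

Three-stage DDM. Project D₁…D_5; terminal Gordon value at t=5 with g = 0.014; discount at r = 0.116.
D_1 = 3.9748
D_2 = 4.4756
D_3 = 4.7379
D_4 = 5.0155
D_5 = 5.3094
TV_5 = 5.3838/(0.116−0.014) = 52.7819
P₀ = Σ Dₜ/(1+r)ᵗ + TV_5/(1+r)^5 = 47.3548

CHF 47.35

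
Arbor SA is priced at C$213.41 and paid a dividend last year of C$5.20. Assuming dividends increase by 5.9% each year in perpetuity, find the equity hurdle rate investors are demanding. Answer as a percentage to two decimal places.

Rearranging the constant-growth DDM: r = D₁/P₀ + g.
D₁ = 5.20 × (1 + 0.059) = 5.5068.
r = 5.5068 / 213.41 + 0.059 = 0.02580 + 0.059 = 0.08480

8.48%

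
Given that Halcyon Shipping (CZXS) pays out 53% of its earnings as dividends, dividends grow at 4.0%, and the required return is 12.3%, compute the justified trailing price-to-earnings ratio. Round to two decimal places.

6.64

Justified trailing P/E = b(1+g)/(r−g) = 0.53×(1+0.04)/(0.123−0.04) = 6.6410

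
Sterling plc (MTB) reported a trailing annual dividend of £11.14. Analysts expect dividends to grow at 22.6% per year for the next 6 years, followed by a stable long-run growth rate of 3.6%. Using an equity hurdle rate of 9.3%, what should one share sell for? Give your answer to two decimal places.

£505.10

Two-stage DDM. Project D₁…D_6 at 0.226, terminal growth 0.036, discount at r = 0.093.
D_1 = 13.6576
D_2 = 16.7443
D_3 = 20.5285
D_4 = 25.1679
D_5 = 30.8559
D_6 = 37.8293
Terminal value at t=6: TV = D_7/(r−g) = 39.1911/(0.093−0.036) = 687.5637
P₀ = 13.6576/(1+0.093)^1 + 16.7443/(1+0.093)^2 + 20.5285/(1+0.093)^3 + 25.1679/(1+0.093)^4 + 30.8559/(1+0.093)^5 + 37.8293/(1+0.093)^6 + 687.5637/(1+0.093)^6 = 505.1020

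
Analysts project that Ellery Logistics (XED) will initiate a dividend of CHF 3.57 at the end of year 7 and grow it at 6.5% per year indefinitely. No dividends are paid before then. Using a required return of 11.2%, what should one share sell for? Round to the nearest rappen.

CHF 40.17

Deferred-dividend DDM. At t=6 the remaining stream is a growing perpetuity with first payment D_7 = 3.57.
V_6 = D_7/(r−g) = 3.57/(0.112−0.065) = 75.9574
P₀ = V_6/(1+r)^6 = 75.9574/(1+0.112)^6 = 40.1737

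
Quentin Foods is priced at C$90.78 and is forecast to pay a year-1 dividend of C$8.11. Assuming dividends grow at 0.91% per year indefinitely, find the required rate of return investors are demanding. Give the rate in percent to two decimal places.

9.84%

Rearranging the constant-growth DDM: r = D₁/P₀ + g.
r = 8.1100 / 90.78 + 0.0091 = 0.08934 + 0.0091 = 0.09844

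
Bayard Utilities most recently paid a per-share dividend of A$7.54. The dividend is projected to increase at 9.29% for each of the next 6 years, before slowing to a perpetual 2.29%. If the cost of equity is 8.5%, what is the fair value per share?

Two-stage DDM. Project D₁…D_6 at 0.0929, terminal growth 0.0229, discount at r = 0.085.
D_1 = 8.2405
D_2 = 9.0060
D_3 = 9.8427
D_4 = 10.7570
D_5 = 11.7564
D_6 = 12.8485
Terminal value at t=6: TV = D_7/(r−g) = 13.1428/(0.085−0.0229) = 211.6389
P₀ = 8.2405/(1+0.085)^1 + 9.0060/(1+0.085)^2 + 9.8427/(1+0.085)^3 + 10.7570/(1+0.085)^4 + 11.7564/(1+0.085)^5 + 12.8485/(1+0.085)^6 + 211.6389/(1+0.085)^6 = 176.1300

A$176.13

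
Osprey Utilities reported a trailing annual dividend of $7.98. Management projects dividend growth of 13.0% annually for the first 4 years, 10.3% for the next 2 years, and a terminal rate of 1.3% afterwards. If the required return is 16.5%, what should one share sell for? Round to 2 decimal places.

Three-stage DDM. Project D₁…D_6; terminal Gordon value at t=6 with g = 0.013; discount at r = 0.165.
D_1 = 9.0174
D_2 = 10.1897
D_3 = 11.5143
D_4 = 13.0112
D_5 = 14.3513
D_6 = 15.8295
TV_6 = 16.0353/(0.165−0.013) = 105.4954
P₀ = Σ Dₜ/(1+r)ᵗ + TV_6/(1+r)^6 = 84.8092

$84.81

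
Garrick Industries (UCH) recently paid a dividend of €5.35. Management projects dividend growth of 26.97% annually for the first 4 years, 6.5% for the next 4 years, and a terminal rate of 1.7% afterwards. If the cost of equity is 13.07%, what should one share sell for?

€118.09

Three-stage DDM. Project D₁…D_8; terminal Gordon value at t=8 with g = 0.017; discount at r = 0.1307.
D_1 = 6.7929
D_2 = 8.6249
D_3 = 10.9511
D_4 = 13.9046
D_5 = 14.8084
D_6 = 15.7709
D_7 = 16.7960
D_8 = 17.8878
TV_8 = 18.1919/(0.1307−0.017) = 159.9990
P₀ = Σ Dₜ/(1+r)ᵗ + TV_8/(1+r)^8 = 118.0875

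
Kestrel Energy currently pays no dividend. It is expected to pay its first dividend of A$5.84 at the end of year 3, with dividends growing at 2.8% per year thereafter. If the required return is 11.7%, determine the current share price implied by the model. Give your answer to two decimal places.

Deferred-dividend DDM. At t=2 the remaining stream is a growing perpetuity with first payment D_3 = 5.84.
V_2 = D_3/(r−g) = 5.84/(0.117−0.028) = 65.6180
P₀ = V_2/(1+r)^2 = 65.6180/(1+0.117)^2 = 52.5916

A$52.59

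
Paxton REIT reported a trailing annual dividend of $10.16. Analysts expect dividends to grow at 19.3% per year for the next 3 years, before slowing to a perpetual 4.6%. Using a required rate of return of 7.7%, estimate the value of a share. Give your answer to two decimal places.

$503.48

Two-stage DDM. Project D₁…D_3 at 0.193, terminal growth 0.046, discount at r = 0.077.
D_1 = 12.1209
D_2 = 14.4602
D_3 = 17.2510
Terminal value at t=3: TV = D_4/(r−g) = 18.0446/(0.077−0.046) = 582.0832
P₀ = 12.1209/(1+0.077)^1 + 14.4602/(1+0.077)^2 + 17.2510/(1+0.077)^3 + 582.0832/(1+0.077)^3 = 503.4784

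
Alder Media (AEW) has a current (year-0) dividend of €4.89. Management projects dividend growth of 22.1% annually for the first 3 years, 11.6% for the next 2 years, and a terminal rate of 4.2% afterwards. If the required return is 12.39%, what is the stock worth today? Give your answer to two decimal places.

Three-stage DDM. Project D₁…D_5; terminal Gordon value at t=5 with g = 0.042; discount at r = 0.1239.
D_1 = 5.9707
D_2 = 7.2902
D_3 = 8.9013
D_4 = 9.9339
D_5 = 11.0862
TV_5 = 11.5519/(0.1239−0.042) = 141.0484
P₀ = Σ Dₜ/(1+r)ᵗ + TV_5/(1+r)^5 = 108.4179

€108.42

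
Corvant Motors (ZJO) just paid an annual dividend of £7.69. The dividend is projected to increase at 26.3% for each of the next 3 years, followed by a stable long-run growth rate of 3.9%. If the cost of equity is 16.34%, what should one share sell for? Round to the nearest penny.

Two-stage DDM. Project D₁…D_3 at 0.263, terminal growth 0.039, discount at r = 0.1634.
D_1 = 9.7125
D_2 = 12.2668
D_3 = 15.4930
Terminal value at t=3: TV = D_4/(r−g) = 16.0973/(0.1634−0.039) = 129.3992
P₀ = 9.7125/(1+0.1634)^1 + 12.2668/(1+0.1634)^2 + 15.4930/(1+0.1634)^3 + 129.3992/(1+0.1634)^3 = 109.4263

£109.43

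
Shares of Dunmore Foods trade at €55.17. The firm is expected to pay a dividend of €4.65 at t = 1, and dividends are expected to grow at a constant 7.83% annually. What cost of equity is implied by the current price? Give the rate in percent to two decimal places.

Rearranging the constant-growth DDM: r = D₁/P₀ + g.
r = 4.6500 / 55.17 + 0.0783 = 0.08428 + 0.0783 = 0.16258

16.26%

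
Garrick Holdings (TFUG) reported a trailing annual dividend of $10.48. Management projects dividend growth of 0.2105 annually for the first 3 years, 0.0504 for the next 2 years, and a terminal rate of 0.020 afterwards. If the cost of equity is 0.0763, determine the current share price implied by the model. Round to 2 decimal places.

$325.97

Three-stage DDM. Project D₁…D_5; terminal Gordon value at t=5 with g = 0.02; discount at r = 0.0763.
D_1 = 12.6860
D_2 = 15.3565
D_3 = 18.5890
D_4 = 19.5259
D_5 = 20.5100
TV_5 = 20.9202/(0.0763−0.02) = 371.5839
P₀ = Σ Dₜ/(1+r)ᵗ + TV_5/(1+r)^5 = 325.9737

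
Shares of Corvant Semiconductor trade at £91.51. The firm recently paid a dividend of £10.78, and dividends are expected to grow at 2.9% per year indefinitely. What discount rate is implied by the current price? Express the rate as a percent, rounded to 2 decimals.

15.02%

Rearranging the constant-growth DDM: r = D₁/P₀ + g.
D₁ = 10.78 × (1 + 0.029) = 11.0926.
r = 11.0926 / 91.51 + 0.029 = 0.12122 + 0.029 = 0.15022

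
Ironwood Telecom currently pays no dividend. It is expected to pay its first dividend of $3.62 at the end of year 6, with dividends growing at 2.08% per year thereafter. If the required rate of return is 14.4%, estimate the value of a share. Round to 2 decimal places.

$15.00

Deferred-dividend DDM. At t=5 the remaining stream is a growing perpetuity with first payment D_6 = 3.62.
V_5 = D_6/(r−g) = 3.62/(0.144−0.0208) = 29.3831
P₀ = V_5/(1+r)^5 = 29.3831/(1+0.144)^5 = 14.9957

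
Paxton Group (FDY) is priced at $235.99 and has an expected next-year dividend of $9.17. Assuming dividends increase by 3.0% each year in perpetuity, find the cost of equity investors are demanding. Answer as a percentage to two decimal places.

6.89%

Rearranging the constant-growth DDM: r = D₁/P₀ + g.
r = 9.1700 / 235.99 + 0.03 = 0.03886 + 0.03 = 0.06886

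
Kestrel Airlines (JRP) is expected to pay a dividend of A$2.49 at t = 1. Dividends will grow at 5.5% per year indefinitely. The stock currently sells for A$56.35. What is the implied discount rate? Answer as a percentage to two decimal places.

9.92%

Rearranging the constant-growth DDM: r = D₁/P₀ + g.
r = 2.4900 / 56.35 + 0.055 = 0.04419 + 0.055 = 0.09919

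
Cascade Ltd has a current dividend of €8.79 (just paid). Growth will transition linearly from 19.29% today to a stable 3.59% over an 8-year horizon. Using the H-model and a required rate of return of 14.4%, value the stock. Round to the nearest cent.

H-model: P₀ = D₀[(1+g_L) + H(g_S−g_L)]/(r−g_L), with H = 8/2 = 4.
P₀ = 8.79 × [(1+0.0359) + 4×(0.1929−0.0359)] / (0.144−0.0359)
   = 8.79 × 1.6639 / 0.1081 = 135.2977

€135.30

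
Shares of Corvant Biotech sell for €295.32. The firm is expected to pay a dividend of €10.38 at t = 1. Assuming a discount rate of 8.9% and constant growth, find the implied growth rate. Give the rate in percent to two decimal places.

5.39%

From P₀ = D₁/(r − g), the implied growth is g = r − D₁/P₀.
g = 0.089 − 10.38/295.32 = 0.089 − 0.03515 = 0.05385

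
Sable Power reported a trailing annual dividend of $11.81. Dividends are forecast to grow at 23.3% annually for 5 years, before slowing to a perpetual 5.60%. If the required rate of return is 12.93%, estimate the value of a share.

Two-stage DDM. Project D₁…D_5 at 0.233, terminal growth 0.056, discount at r = 0.1293.
D_1 = 14.5617
D_2 = 17.9546
D_3 = 22.1380
D_4 = 27.2962
D_5 = 33.6562
Terminal value at t=5: TV = D_6/(r−g) = 35.5410/(0.1293−0.056) = 484.8699
P₀ = 14.5617/(1+0.1293)^1 + 17.9546/(1+0.1293)^2 + 22.1380/(1+0.1293)^3 + 27.2962/(1+0.1293)^4 + 33.6562/(1+0.1293)^5 + 484.8699/(1+0.1293)^5 = 341.4357

$341.44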